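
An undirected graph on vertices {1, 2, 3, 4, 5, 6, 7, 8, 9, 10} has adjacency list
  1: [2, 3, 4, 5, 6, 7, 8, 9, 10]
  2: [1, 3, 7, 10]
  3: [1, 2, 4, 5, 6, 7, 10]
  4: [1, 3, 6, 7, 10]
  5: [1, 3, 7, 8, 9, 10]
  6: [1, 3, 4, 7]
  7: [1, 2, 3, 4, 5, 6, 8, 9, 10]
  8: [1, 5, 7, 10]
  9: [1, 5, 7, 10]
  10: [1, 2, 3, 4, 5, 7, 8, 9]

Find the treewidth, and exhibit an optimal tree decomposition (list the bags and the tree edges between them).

The largest bag has 5 vertices, giving width 4; this decomposition certifies tw(G) ≤ 4. Conversely, {1, 5, 7, 8, 10} is a clique of size 5, and the vertices of any clique must share a bag in every tree decomposition; so some bag has ≥ 5 vertices and tw(G) ≥ 4. The upper and lower bounds meet at 4, so that is the treewidth.

Treewidth 4.
One such decomposition:
Bags: B1 = {1, 3, 4, 7, 10}  B2 = {1, 2, 3, 7, 10}  B3 = {1, 3, 5, 7, 10}  B4 = {1, 3, 4, 6, 7}  B5 = {1, 5, 7, 8, 10}  B6 = {1, 5, 7, 9, 10}
Tree: B1–B2, B1–B3, B1–B4, B3–B5, B5–B6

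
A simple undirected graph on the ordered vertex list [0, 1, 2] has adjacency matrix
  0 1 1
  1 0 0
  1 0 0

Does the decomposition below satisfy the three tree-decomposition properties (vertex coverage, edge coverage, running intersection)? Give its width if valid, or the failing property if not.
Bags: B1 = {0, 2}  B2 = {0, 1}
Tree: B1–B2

Yes; width 1.

Vertex coverage: the bags together contain {0, 1, 2}, the full vertex set. Edge coverage: each edge of G has both endpoints in at least one bag. Running intersection: for every vertex, the bags containing it form a connected subtree. All three properties hold, so this is a valid tree decomposition of width max|bag| − 1 = 1, and hence tw(G) ≤ 1.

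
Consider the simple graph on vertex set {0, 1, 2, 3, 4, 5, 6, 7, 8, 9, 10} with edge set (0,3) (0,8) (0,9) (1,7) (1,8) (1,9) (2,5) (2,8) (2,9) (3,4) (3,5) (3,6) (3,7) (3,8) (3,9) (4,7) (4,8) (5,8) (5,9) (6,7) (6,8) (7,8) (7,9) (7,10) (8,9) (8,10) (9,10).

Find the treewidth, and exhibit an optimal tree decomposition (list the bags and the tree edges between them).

Every bag has size at most 4, so the width is 4 − 1 = 3 and tw(G) ≤ 3. For the lower bound, the 4 vertices {7, 8, 9, 10} are pairwise adjacent, and any tree decomposition puts a clique entirely inside one bag — forcing width ≥ 3. The upper and lower bounds meet at 3, so that is the treewidth.

Treewidth 3.
Bags: B1 = {3, 7, 8, 9}  B2 = {3, 5, 8, 9}  B3 = {0, 3, 8, 9}  B4 = {3, 6, 7, 8}  B5 = {7, 8, 9, 10}  B6 = {3, 4, 7, 8}  B7 = {2, 5, 8, 9}  B8 = {1, 7, 8, 9}
Tree: B1–B2, B2–B3, B1–B4, B1–B5, B4–B6, B2–B7, B5–B8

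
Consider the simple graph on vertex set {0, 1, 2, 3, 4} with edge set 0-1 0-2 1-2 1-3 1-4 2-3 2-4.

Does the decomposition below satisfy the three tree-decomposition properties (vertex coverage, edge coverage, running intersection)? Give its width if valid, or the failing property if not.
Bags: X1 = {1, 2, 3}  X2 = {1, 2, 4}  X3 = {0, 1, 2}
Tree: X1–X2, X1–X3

Yes; width 2.

Every vertex of G appears in some bag (union = {0, 1, 2, 3, 4}); every edge is covered by a bag; and for each vertex v the set of bags containing v is connected in the bag tree. The decomposition is therefore valid. The largest bag has 3 vertices, so the width is 2.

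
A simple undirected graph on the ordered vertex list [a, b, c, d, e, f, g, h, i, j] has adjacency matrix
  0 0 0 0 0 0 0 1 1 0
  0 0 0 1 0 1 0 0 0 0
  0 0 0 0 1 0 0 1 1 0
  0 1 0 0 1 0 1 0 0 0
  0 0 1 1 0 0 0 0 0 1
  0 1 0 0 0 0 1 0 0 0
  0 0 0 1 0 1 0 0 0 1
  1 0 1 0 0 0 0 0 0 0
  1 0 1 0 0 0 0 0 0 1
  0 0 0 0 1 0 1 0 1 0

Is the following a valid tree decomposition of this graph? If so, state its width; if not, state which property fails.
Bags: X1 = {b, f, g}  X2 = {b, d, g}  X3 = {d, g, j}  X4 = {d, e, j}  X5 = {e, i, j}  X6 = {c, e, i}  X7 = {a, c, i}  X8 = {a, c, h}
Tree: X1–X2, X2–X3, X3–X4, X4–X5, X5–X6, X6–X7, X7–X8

Every vertex of G appears in some bag (union = {a, b, c, d, e, f, g, h, i, j}); every edge is covered by a bag; and for each vertex v the set of bags containing v is connected in the bag tree. The decomposition is therefore valid. The largest bag has 3 vertices, so the width is 2.

Yes; width 2.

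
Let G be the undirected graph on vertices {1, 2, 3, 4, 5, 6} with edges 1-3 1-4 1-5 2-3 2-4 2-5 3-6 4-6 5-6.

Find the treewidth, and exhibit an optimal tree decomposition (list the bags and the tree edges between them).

Each bag holds 4 vertices, so the decomposition has width 3, which upper-bounds the treewidth. For the lower bound: the 4 vertex sets {3,6}, {1,4}, {5}, {2} are disjoint, each induces a connected subgraph, and every pair is joined by at least one edge of G. Contracting each set to a single vertex therefore yields K_{4} as a minor, and since treewidth is minor-monotone, tw(G) ≥ tw(K_{4}) = 3. Therefore the treewidth is 3.

Treewidth 3.
One optimal decomposition is:
Bags: B1 = {3, 4, 5, 6}  B2 = {1, 3, 4, 5}  B3 = {2, 3, 4, 5}
Tree: B1–B2, B2–B3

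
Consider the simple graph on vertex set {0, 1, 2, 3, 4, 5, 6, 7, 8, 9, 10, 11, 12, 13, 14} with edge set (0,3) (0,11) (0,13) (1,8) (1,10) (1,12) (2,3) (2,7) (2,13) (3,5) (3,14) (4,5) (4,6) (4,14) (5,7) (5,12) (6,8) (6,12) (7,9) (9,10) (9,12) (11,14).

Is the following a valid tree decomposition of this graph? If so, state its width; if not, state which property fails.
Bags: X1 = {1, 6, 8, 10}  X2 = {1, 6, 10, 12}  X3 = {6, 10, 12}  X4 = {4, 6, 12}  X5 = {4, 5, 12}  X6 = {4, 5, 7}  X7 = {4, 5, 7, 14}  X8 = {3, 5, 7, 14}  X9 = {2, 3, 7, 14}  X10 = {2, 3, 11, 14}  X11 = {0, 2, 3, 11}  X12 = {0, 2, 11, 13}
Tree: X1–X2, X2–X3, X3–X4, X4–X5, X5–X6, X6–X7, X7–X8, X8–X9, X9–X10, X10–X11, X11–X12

No — vertex 9 appears in no bag.

A tree decomposition must satisfy three properties: every vertex lies in some bag; for every edge, both endpoints lie together in some bag; and for every vertex, the bags containing it form a connected subtree. Here vertex 9 appears in no bag, so the decomposition is invalid.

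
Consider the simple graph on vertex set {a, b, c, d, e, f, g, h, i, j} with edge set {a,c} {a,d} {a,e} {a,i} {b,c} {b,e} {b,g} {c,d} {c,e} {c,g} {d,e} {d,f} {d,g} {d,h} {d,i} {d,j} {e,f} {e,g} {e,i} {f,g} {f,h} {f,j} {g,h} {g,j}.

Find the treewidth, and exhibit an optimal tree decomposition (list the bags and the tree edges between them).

Treewidth 3.
Bags: B1 = {c, d, e, g}  B2 = {a, c, d, e}  B3 = {d, e, f, g}  B4 = {b, c, e, g}  B5 = {a, d, e, i}  B6 = {d, f, g, h}  B7 = {d, f, g, j}
Tree: B1–B2, B1–B3, B1–B4, B2–B5, B3–B6, B3–B7

The largest bag has 4 vertices, giving width 3; this decomposition certifies tw(G) ≤ 3. Conversely, {c, d, e, g} is a clique of size 4, and the vertices of any clique must share a bag in every tree decomposition; so some bag has ≥ 4 vertices and tw(G) ≥ 3. The upper and lower bounds meet at 3, so that is the treewidth.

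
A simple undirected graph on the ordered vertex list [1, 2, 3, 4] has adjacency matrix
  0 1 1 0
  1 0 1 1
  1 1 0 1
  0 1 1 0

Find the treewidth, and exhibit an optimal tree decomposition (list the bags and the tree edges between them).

Treewidth 2.
One such decomposition:
Bags: B1 = {1, 2, 3}  B2 = {2, 3, 4}
Tree: B1–B2

Each bag holds 3 vertices, so the decomposition has width 2, which upper-bounds the treewidth. For the lower bound, the 3 vertices {1, 2, 3} are pairwise adjacent, and any tree decomposition puts a clique entirely inside one bag — forcing width ≥ 2. Hence tw(G) = 2 exactly.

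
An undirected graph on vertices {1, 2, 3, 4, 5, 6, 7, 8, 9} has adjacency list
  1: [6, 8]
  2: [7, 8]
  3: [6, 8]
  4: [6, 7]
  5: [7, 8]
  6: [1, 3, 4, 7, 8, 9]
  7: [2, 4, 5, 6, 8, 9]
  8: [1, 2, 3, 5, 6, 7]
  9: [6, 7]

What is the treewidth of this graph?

2

A width-2 tree decomposition is:
Bags: B1 = {6, 7, 8}  B2 = {3, 6, 8}  B3 = {2, 7, 8}  B4 = {4, 6, 7}  B5 = {6, 7, 9}  B6 = {1, 6, 8}  B7 = {5, 7, 8}
Tree: B1–B2, B1–B3, B1–B4, B4–B5, B1–B6, B3–B7
The largest bag has 3 vertices, giving width 2; this decomposition certifies tw(G) ≤ 2. For the lower bound, the 3 vertices {2, 7, 8} are pairwise adjacent, and any tree decomposition puts a clique entirely inside one bag — forcing width ≥ 2. Therefore the treewidth is 2.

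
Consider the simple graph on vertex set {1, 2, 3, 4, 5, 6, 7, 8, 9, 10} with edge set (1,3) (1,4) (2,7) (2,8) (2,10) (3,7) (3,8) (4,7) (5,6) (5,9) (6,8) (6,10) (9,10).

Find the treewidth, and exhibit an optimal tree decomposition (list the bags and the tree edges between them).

Each bag holds 3 vertices, so the decomposition has width 2, which upper-bounds the treewidth. The edges 4–1–3–7–4 form a cycle, so G is not a tree and its treewidth is at least 2. Hence tw(G) = 2 exactly.

Treewidth 2.
One optimal decomposition is:
Bags: B1 = {1, 4, 7}  B2 = {1, 3, 7}  B3 = {2, 3, 7}  B4 = {2, 3, 8}  B5 = {2, 8, 10}  B6 = {6, 8, 10}  B7 = {6, 9, 10}  B8 = {5, 6, 9}
Tree: B1–B2, B2–B3, B3–B4, B4–B5, B5–B6, B6–B7, B7–B8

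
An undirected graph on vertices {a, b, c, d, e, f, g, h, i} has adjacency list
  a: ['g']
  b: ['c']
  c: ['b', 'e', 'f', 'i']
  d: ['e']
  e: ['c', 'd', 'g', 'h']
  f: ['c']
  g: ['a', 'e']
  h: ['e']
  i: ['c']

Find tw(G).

A width-1 tree decomposition is:
Bags: B1 = {c, e}  B2 = {d, e}  B3 = {b, c}  B4 = {e, g}  B5 = {a, g}  B6 = {e, h}  B7 = {c, i}  B8 = {c, f}
Tree: B1–B2, B1–B3, B2–B4, B4–B5, B1–B6, B3–B7, B1–B8
The largest bag has 2 vertices, giving width 1; this decomposition certifies tw(G) ≤ 1. Any graph with an edge has treewidth ≥ 1, and G has the edge e–c. Therefore the treewidth is 1.

1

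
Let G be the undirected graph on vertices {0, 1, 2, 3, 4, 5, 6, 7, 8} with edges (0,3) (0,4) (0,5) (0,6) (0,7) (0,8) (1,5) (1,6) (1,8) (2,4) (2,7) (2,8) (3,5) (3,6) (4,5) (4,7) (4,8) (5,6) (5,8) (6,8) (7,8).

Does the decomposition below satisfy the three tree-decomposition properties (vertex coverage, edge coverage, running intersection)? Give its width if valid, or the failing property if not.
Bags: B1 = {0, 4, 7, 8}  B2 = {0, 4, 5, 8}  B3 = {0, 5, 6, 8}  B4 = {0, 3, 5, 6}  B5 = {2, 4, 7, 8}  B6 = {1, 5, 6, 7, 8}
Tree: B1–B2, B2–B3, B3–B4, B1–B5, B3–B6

A tree decomposition must satisfy three properties: every vertex lies in some bag; for every edge, both endpoints lie together in some bag; and for every vertex, the bags containing it form a connected subtree. Here bags containing vertex 7 are not connected in the tree, so the decomposition is invalid.

No — bags containing vertex 7 are not connected in the tree.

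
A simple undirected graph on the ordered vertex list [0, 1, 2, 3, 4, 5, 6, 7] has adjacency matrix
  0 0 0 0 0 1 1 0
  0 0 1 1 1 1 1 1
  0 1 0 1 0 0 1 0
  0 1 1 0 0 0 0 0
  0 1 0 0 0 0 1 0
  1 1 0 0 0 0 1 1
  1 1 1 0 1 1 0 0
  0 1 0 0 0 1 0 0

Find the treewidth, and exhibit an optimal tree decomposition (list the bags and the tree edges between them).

Treewidth 2.
One such decomposition:
Bags: B1 = {1, 2, 6}  B2 = {1, 4, 6}  B3 = {1, 5, 6}  B4 = {1, 2, 3}  B5 = {1, 5, 7}  B6 = {0, 5, 6}
Tree: B1–B2, B2–B3, B1–B4, B3–B5, B3–B6

Every bag has size at most 3, so the width is 3 − 1 = 2 and tw(G) ≤ 2. For the lower bound, the 3 vertices {0, 5, 6} are pairwise adjacent, and any tree decomposition puts a clique entirely inside one bag — forcing width ≥ 2. The upper and lower bounds meet at 2, so that is the treewidth.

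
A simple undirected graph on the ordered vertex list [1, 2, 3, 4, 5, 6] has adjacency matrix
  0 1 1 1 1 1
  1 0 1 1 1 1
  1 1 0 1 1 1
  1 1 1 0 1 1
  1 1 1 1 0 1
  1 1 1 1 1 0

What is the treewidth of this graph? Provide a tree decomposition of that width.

Treewidth 5.
One such decomposition:
Bags: B1 = {1, 2, 3, 4, 5, 6}
Tree: (single bag)

A single bag containing all 6 vertices is trivially a valid decomposition of width 5. Conversely, {1, 2, 3, 4, 5, 6} is a clique of size 6, and the vertices of any clique must share a bag in every tree decomposition; so some bag has ≥ 6 vertices and tw(G) ≥ 5. Therefore the treewidth is 5.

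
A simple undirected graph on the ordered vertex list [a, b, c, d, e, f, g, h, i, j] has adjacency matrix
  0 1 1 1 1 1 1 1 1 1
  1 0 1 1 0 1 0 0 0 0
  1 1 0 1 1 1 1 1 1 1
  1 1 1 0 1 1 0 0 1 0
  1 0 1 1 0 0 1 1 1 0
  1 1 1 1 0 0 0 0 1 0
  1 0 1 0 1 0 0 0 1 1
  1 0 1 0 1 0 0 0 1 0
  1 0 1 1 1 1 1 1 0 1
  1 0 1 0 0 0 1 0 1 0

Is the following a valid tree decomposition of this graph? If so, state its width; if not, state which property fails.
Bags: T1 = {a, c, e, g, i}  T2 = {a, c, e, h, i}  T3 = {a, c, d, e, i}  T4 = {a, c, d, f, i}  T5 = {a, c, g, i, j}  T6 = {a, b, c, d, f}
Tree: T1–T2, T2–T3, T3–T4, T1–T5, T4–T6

Yes; width 4.

Checking the three conditions: (i) the bags cover all of {a, b, c, d, e, f, g, h, i, j}; (ii) for each edge, some bag contains both endpoints; (iii) the bags containing any fixed vertex form a subtree. All hold, so the decomposition is valid with width 5 − 1 = 4.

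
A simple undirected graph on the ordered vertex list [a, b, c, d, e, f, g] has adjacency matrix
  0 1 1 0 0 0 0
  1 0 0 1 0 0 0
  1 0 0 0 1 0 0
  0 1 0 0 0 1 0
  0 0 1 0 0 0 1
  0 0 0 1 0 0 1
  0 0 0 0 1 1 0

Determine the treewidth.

A width-2 tree decomposition is:
Bags: B1 = {e, f, g}  B2 = {d, e, f}  B3 = {b, d, e}  B4 = {a, b, e}  B5 = {a, c, e}
Tree: B1–B2, B2–B3, B3–B4, B4–B5
Every bag has size at most 3, so the width is 3 − 1 = 2 and tw(G) ≤ 2. For the lower bound, G contains the cycle e–g–f–d–b–a–c–e, so G is not a forest; only forests have treewidth ≤ 1, hence tw(G) ≥ 2. Combining the bounds, tw(G) = 2.

2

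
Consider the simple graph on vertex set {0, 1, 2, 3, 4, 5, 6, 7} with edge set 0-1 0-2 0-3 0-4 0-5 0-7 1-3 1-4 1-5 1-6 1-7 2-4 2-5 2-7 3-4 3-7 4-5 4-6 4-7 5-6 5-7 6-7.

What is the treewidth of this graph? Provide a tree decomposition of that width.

Treewidth 4.
One optimal decomposition is:
Bags: B1 = {0, 1, 3, 4, 7}  B2 = {0, 1, 4, 5, 7}  B3 = {0, 2, 4, 5, 7}  B4 = {1, 4, 5, 6, 7}
Tree: B1–B2, B2–B3, B2–B4

Each bag holds 5 vertices, so the decomposition has width 4, which upper-bounds the treewidth. Conversely, {0, 1, 3, 4, 7} is a clique of size 5, and the vertices of any clique must share a bag in every tree decomposition; so some bag has ≥ 5 vertices and tw(G) ≥ 4. Therefore the treewidth is 4.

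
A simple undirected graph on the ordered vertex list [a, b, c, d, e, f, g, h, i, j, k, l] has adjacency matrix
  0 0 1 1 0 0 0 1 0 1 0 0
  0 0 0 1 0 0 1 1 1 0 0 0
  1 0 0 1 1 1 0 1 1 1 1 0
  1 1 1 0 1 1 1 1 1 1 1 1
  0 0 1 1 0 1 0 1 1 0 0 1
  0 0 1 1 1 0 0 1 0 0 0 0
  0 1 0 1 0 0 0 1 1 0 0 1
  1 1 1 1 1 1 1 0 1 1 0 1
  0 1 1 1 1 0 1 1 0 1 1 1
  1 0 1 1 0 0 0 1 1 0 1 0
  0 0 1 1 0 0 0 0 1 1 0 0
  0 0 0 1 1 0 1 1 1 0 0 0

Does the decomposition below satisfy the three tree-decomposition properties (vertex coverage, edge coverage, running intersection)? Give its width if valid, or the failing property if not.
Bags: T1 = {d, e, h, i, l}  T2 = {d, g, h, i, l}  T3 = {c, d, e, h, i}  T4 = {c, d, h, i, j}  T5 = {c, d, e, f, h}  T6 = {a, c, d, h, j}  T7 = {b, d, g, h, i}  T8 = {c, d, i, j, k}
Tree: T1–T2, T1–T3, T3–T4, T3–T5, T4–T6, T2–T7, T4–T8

Checking the three conditions: (i) the bags cover all of {a, b, c, d, e, f, g, h, i, j, k, l}; (ii) for each edge, some bag contains both endpoints; (iii) the bags containing any fixed vertex form a subtree. All hold, so the decomposition is valid with width 5 − 1 = 4.

Yes; width 4.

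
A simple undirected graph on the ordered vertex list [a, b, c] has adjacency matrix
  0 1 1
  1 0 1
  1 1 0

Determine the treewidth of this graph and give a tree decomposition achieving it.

Treewidth 2.
Bags: B1 = {a, b, c}
Tree: (single bag)

A single bag containing all 3 vertices is trivially a valid decomposition of width 2. Conversely, {a, b, c} is a clique of size 3, and the vertices of any clique must share a bag in every tree decomposition; so some bag has ≥ 3 vertices and tw(G) ≥ 2. Therefore the treewidth is 2.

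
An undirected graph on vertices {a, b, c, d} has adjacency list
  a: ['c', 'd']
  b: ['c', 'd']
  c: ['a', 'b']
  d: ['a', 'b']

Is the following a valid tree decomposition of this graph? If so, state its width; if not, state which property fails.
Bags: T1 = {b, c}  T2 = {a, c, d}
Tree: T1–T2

A tree decomposition must satisfy three properties: every vertex lies in some bag; for every edge, both endpoints lie together in some bag; and for every vertex, the bags containing it form a connected subtree. Here edge (d,b) lies in no bag, so the decomposition is invalid.

No — edge (d,b) lies in no bag.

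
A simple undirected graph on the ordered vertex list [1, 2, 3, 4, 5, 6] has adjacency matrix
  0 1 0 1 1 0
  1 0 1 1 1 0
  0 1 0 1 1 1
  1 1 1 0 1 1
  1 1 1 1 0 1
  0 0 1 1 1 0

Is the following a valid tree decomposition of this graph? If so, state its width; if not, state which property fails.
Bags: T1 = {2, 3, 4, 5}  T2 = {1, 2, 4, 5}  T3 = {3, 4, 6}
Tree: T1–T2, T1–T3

No — edge (5,6) lies in no bag.

A tree decomposition must satisfy three properties: every vertex lies in some bag; for every edge, both endpoints lie together in some bag; and for every vertex, the bags containing it form a connected subtree. Here edge (5,6) lies in no bag, so the decomposition is invalid.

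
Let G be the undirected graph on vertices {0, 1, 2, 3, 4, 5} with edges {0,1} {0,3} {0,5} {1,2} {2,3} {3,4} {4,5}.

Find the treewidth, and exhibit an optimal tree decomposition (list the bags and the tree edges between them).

Treewidth 2.
Bags: B1 = {1, 2, 3}  B2 = {0, 1, 3}  B3 = {0, 3, 4}  B4 = {0, 4, 5}
Tree: B1–B2, B2–B3, B3–B4

Each bag holds 3 vertices, so the decomposition has width 2, which upper-bounds the treewidth. The edges 2–1–0–3–2 form a cycle, so G is not a tree and its treewidth is at least 2. The upper and lower bounds meet at 2, so that is the treewidth.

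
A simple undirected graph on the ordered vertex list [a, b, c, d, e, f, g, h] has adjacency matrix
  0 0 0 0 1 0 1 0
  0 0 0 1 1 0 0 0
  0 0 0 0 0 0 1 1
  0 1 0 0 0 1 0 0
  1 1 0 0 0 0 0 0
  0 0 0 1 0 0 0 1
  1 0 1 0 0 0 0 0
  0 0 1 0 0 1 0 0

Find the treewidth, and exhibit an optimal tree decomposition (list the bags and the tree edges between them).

The largest bag has 3 vertices, giving width 2; this decomposition certifies tw(G) ≤ 2. For the lower bound, G contains the cycle e–b–d–f–h–c–g–a–e, so G is not a forest; only forests have treewidth ≤ 1, hence tw(G) ≥ 2. Hence tw(G) = 2 exactly.

Treewidth 2.
One optimal decomposition is:
Bags: B1 = {b, d, e}  B2 = {d, e, f}  B3 = {e, f, h}  B4 = {c, e, h}  B5 = {c, e, g}  B6 = {a, e, g}
Tree: B1–B2, B2–B3, B3–B4, B4–B5, B5–B6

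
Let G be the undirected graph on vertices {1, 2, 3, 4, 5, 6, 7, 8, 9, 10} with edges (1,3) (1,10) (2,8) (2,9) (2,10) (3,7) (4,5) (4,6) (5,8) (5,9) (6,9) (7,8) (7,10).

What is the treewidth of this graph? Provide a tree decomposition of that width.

The largest bag has 3 vertices, giving width 2; this decomposition certifies tw(G) ≤ 2. Since 1–3–7–10–1 is a cycle in G, G is not acyclic. Forests are exactly the graphs of treewidth ≤ 1, so tw(G) ≥ 2. Therefore the treewidth is 2.

Treewidth 2.
One such decomposition:
Bags: B1 = {1, 3, 10}  B2 = {3, 7, 10}  B3 = {2, 7, 10}  B4 = {2, 7, 8}  B5 = {2, 8, 9}  B6 = {5, 8, 9}  B7 = {5, 6, 9}  B8 = {4, 5, 6}
Tree: B1–B2, B2–B3, B3–B4, B4–B5, B5–B6, B6–B7, B7–B8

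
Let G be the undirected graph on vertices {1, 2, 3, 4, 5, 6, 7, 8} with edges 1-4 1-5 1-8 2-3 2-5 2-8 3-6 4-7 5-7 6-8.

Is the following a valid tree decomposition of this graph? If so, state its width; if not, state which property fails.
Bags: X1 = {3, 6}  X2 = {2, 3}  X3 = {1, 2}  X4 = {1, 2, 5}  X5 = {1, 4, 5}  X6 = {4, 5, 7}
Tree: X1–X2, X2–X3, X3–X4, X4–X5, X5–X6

A tree decomposition must satisfy three properties: every vertex lies in some bag; for every edge, both endpoints lie together in some bag; and for every vertex, the bags containing it form a connected subtree. Here vertex 8 appears in no bag, so the decomposition is invalid.

No — vertex 8 appears in no bag.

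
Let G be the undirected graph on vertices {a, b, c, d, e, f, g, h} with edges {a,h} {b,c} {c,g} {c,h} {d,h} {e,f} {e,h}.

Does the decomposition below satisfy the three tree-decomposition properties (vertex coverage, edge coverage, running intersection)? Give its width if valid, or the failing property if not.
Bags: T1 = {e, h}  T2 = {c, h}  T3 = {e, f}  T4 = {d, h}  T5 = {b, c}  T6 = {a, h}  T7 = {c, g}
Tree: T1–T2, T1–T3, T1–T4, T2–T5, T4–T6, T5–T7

Vertex coverage: the bags together contain {a, b, c, d, e, f, g, h}, the full vertex set. Edge coverage: each edge of G has both endpoints in at least one bag. Running intersection: for every vertex, the bags containing it form a connected subtree. All three properties hold, so this is a valid tree decomposition of width max|bag| − 1 = 1, and hence tw(G) ≤ 1.

Yes; width 1.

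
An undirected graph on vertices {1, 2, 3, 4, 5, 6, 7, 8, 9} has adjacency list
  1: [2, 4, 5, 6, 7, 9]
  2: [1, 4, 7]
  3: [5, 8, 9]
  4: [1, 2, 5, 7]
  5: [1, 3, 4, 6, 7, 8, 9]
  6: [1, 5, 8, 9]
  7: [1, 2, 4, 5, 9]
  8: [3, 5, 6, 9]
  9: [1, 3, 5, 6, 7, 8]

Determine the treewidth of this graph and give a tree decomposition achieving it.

Treewidth 3.
One optimal decomposition is:
Bags: B1 = {1, 5, 7, 9}  B2 = {1, 5, 6, 9}  B3 = {1, 4, 5, 7}  B4 = {5, 6, 8, 9}  B5 = {1, 2, 4, 7}  B6 = {3, 5, 8, 9}
Tree: B1–B2, B1–B3, B2–B4, B3–B5, B4–B6

Every bag has size at most 4, so the width is 4 − 1 = 3 and tw(G) ≤ 3. On the other hand G contains the 4-clique {1, 2, 4, 7}. A clique must lie in a single bag of any decomposition, so no decomposition can have width below 3. Therefore the treewidth is 3.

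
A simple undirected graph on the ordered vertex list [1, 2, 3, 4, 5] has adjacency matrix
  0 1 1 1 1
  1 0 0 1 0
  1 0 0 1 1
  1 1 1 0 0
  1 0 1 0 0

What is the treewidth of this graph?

A width-2 tree decomposition is:
Bags: B1 = {1, 3, 5}  B2 = {1, 3, 4}  B3 = {1, 2, 4}
Tree: B1–B2, B2–B3
The largest bag has 3 vertices, giving width 2; this decomposition certifies tw(G) ≤ 2. For the lower bound, the 3 vertices {1, 2, 4} are pairwise adjacent, and any tree decomposition puts a clique entirely inside one bag — forcing width ≥ 2. Hence tw(G) = 2 exactly.

2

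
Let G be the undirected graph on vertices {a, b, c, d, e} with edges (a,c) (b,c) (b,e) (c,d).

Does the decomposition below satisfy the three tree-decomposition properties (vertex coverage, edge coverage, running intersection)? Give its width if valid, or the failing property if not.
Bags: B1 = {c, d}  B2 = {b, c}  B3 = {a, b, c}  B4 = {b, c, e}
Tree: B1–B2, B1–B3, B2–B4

A tree decomposition must satisfy three properties: every vertex lies in some bag; for every edge, both endpoints lie together in some bag; and for every vertex, the bags containing it form a connected subtree. Here bags containing vertex b are not connected in the tree, so the decomposition is invalid.

No — bags containing vertex b are not connected in the tree.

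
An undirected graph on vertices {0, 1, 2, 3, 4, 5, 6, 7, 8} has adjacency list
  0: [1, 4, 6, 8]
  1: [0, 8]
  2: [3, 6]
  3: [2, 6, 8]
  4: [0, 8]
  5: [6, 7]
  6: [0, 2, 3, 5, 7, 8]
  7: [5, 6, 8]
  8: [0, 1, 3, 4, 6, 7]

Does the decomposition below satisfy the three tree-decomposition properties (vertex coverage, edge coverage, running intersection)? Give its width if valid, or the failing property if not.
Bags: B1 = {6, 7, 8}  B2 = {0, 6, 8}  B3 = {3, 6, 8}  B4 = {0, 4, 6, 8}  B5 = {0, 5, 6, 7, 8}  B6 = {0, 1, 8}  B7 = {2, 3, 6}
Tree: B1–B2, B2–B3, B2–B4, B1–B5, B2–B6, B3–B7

No — bags containing vertex 0 are not connected in the tree.

A tree decomposition must satisfy three properties: every vertex lies in some bag; for every edge, both endpoints lie together in some bag; and for every vertex, the bags containing it form a connected subtree. Here bags containing vertex 0 are not connected in the tree, so the decomposition is invalid.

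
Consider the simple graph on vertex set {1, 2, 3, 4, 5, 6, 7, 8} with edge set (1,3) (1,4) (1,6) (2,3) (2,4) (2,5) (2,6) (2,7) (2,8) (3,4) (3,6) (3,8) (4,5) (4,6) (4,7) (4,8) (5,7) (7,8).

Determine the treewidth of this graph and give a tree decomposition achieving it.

Treewidth 3.
Bags: B1 = {2, 3, 4, 8}  B2 = {2, 3, 4, 6}  B3 = {2, 4, 7, 8}  B4 = {2, 4, 5, 7}  B5 = {1, 3, 4, 6}
Tree: B1–B2, B1–B3, B3–B4, B2–B5

Each bag holds 4 vertices, so the decomposition has width 3, which upper-bounds the treewidth. Conversely, {1, 3, 4, 6} is a clique of size 4, and the vertices of any clique must share a bag in every tree decomposition; so some bag has ≥ 4 vertices and tw(G) ≥ 3. Hence tw(G) = 3 exactly.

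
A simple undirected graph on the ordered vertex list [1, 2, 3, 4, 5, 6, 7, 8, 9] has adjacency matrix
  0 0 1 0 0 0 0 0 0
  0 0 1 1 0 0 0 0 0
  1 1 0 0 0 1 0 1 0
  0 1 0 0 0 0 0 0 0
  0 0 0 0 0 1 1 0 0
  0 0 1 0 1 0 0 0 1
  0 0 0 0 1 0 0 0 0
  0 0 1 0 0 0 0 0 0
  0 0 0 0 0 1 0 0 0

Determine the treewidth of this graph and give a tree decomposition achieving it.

Every bag has size at most 2, so the width is 2 − 1 = 1 and tw(G) ≤ 1. Since G has at least one edge (e.g. 3–6), it is not an edgeless graph, so tw(G) ≥ 1. Combining the bounds, tw(G) = 1.

Treewidth 1.
One optimal decomposition is:
Bags: B1 = {3, 6}  B2 = {3, 8}  B3 = {6, 9}  B4 = {2, 3}  B5 = {5, 6}  B6 = {5, 7}  B7 = {1, 3}  B8 = {2, 4}
Tree: B1–B2, B1–B3, B1–B4, B1–B5, B5–B6, B1–B7, B4–B8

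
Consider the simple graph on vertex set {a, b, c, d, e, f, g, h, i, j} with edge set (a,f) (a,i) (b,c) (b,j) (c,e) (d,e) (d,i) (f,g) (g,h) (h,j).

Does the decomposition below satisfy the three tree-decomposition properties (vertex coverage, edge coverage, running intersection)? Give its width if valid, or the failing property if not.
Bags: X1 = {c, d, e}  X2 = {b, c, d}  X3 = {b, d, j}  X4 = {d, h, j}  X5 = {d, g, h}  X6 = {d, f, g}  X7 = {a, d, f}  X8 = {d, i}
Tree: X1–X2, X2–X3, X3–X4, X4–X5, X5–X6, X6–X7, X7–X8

No — edge (a,i) lies in no bag.

A tree decomposition must satisfy three properties: every vertex lies in some bag; for every edge, both endpoints lie together in some bag; and for every vertex, the bags containing it form a connected subtree. Here edge (a,i) lies in no bag, so the decomposition is invalid.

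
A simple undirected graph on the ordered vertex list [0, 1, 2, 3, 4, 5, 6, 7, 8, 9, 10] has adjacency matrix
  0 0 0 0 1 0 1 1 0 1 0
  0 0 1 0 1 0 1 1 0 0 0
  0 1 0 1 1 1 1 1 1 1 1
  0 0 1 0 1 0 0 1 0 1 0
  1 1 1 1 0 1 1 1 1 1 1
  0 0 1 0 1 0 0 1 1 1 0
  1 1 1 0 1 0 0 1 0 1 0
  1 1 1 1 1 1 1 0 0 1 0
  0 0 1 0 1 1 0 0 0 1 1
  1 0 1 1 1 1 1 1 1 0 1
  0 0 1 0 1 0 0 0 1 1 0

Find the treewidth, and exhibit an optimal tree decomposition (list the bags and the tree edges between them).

The largest bag has 5 vertices, giving width 4; this decomposition certifies tw(G) ≤ 4. For the lower bound, the 5 vertices {0, 4, 6, 7, 9} are pairwise adjacent, and any tree decomposition puts a clique entirely inside one bag — forcing width ≥ 4. Combining the bounds, tw(G) = 4.

Treewidth 4.
One such decomposition:
Bags: B1 = {2, 4, 6, 7, 9}  B2 = {0, 4, 6, 7, 9}  B3 = {2, 4, 5, 7, 9}  B4 = {1, 2, 4, 6, 7}  B5 = {2, 4, 5, 8, 9}  B6 = {2, 4, 8, 9, 10}  B7 = {2, 3, 4, 7, 9}
Tree: B1–B2, B1–B3, B1–B4, B3–B5, B5–B6, B1–B7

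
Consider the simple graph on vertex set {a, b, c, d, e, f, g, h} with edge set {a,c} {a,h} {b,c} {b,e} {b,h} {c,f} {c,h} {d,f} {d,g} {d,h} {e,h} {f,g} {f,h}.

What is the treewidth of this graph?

2

A width-2 tree decomposition is:
Bags: B1 = {c, f, h}  B2 = {d, f, h}  B3 = {b, c, h}  B4 = {d, f, g}  B5 = {b, e, h}  B6 = {a, c, h}
Tree: B1–B2, B1–B3, B2–B4, B3–B5, B3–B6
Every bag has size at most 3, so the width is 3 − 1 = 2 and tw(G) ≤ 2. For the lower bound, the 3 vertices {d, f, g} are pairwise adjacent, and any tree decomposition puts a clique entirely inside one bag — forcing width ≥ 2. Therefore the treewidth is 2.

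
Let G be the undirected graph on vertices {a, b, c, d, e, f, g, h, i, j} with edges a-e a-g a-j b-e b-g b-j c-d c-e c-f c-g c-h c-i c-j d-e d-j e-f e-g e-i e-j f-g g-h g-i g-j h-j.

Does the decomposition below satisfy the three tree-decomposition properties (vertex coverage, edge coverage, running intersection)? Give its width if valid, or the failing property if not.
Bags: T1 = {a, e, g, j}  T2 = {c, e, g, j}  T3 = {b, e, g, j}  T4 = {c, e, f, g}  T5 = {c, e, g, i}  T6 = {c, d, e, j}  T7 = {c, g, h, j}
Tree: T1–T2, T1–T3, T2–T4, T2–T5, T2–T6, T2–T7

Vertex coverage: the bags together contain {a, b, c, d, e, f, g, h, i, j}, the full vertex set. Edge coverage: each edge of G has both endpoints in at least one bag. Running intersection: for every vertex, the bags containing it form a connected subtree. All three properties hold, so this is a valid tree decomposition of width max|bag| − 1 = 3, and hence tw(G) ≤ 3.

Yes; width 3.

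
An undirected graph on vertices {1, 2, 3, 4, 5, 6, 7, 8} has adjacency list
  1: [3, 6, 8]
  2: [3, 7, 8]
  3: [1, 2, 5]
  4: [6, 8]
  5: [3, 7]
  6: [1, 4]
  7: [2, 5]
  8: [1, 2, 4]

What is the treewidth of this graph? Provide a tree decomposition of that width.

The largest bag has 3 vertices, giving width 2; this decomposition certifies tw(G) ≤ 2. For the lower bound, G contains the cycle 4–6–1–8–4, so G is not a forest; only forests have treewidth ≤ 1, hence tw(G) ≥ 2. Hence tw(G) = 2 exactly.

Treewidth 2.
One such decomposition:
Bags: B1 = {4, 6, 8}  B2 = {1, 6, 8}  B3 = {1, 2, 8}  B4 = {1, 2, 3}  B5 = {2, 3, 7}  B6 = {3, 5, 7}
Tree: B1–B2, B2–B3, B3–B4, B4–B5, B5–B6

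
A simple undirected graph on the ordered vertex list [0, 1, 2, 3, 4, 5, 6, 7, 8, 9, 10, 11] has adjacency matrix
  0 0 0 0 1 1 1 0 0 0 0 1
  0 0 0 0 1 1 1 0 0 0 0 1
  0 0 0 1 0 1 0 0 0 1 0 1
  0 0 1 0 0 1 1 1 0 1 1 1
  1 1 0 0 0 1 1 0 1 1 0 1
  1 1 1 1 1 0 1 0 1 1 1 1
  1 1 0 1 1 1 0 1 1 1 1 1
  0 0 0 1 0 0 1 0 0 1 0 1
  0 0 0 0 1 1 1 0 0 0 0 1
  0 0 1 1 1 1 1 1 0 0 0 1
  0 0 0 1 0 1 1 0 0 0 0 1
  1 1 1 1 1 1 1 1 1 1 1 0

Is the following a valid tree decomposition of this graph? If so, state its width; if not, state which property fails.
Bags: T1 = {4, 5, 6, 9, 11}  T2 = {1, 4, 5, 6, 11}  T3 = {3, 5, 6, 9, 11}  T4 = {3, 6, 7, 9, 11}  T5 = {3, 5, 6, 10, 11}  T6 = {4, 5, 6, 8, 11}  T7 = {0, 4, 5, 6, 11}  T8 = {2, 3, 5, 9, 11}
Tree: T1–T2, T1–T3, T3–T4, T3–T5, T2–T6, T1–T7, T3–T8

Yes; width 4.

Vertex coverage: the bags together contain {0, 1, 2, 3, 4, 5, 6, 7, 8, 9, 10, 11}, the full vertex set. Edge coverage: each edge of G has both endpoints in at least one bag. Running intersection: for every vertex, the bags containing it form a connected subtree. All three properties hold, so this is a valid tree decomposition of width max|bag| − 1 = 4, and hence tw(G) ≤ 4.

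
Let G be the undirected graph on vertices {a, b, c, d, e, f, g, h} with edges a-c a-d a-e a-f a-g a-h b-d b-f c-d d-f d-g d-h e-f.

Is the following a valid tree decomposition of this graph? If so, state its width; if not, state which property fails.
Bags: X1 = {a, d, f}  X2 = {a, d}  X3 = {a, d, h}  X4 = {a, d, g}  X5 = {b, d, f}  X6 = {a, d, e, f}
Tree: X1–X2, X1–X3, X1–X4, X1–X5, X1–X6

A tree decomposition must satisfy three properties: every vertex lies in some bag; for every edge, both endpoints lie together in some bag; and for every vertex, the bags containing it form a connected subtree. Here vertex c appears in no bag, so the decomposition is invalid.

No — vertex c appears in no bag.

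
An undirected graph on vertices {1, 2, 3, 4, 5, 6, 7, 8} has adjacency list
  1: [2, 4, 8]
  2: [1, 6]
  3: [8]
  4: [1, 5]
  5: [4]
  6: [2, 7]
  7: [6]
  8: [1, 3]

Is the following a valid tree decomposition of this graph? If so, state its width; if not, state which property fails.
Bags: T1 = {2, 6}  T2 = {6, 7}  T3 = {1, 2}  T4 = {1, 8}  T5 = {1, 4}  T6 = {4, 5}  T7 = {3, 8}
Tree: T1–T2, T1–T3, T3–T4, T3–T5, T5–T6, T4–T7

Yes; width 1.

Every vertex of G appears in some bag (union = {1, 2, 3, 4, 5, 6, 7, 8}); every edge is covered by a bag; and for each vertex v the set of bags containing v is connected in the bag tree. The decomposition is therefore valid. The largest bag has 2 vertices, so the width is 1.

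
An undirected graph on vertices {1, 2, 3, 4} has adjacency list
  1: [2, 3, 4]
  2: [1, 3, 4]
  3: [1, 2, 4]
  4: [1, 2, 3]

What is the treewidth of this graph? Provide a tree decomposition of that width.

Treewidth 3.
One such decomposition:
Bags: B1 = {1, 2, 3, 4}
Tree: (single bag)

With just one bag of size 4, the width is 4 − 1 = 3, so tw(G) ≤ 3. On the other hand G contains the 4-clique {1, 2, 3, 4}. A clique must lie in a single bag of any decomposition, so no decomposition can have width below 3. The upper and lower bounds meet at 3, so that is the treewidth.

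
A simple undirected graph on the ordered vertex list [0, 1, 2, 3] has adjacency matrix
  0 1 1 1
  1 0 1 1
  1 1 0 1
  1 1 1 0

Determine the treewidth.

3

A width-3 tree decomposition is:
Bags: B1 = {0, 1, 2, 3}
Tree: (single bag)
With just one bag of size 4, the width is 4 − 1 = 3, so tw(G) ≤ 3. On the other hand G contains the 4-clique {0, 1, 2, 3}. A clique must lie in a single bag of any decomposition, so no decomposition can have width below 3. The upper and lower bounds meet at 3, so that is the treewidth.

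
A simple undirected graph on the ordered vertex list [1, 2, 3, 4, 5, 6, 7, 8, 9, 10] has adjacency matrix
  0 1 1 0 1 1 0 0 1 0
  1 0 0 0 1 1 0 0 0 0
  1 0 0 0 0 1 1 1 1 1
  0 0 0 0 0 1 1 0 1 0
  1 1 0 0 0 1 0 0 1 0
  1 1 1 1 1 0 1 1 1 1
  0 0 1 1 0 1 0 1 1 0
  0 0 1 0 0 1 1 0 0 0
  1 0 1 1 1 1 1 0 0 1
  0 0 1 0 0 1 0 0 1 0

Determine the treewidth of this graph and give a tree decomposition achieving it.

Treewidth 3.
One optimal decomposition is:
Bags: B1 = {3, 6, 7, 8}  B2 = {3, 6, 7, 9}  B3 = {1, 3, 6, 9}  B4 = {1, 5, 6, 9}  B5 = {1, 2, 5, 6}  B6 = {3, 6, 9, 10}  B7 = {4, 6, 7, 9}
Tree: B1–B2, B2–B3, B3–B4, B4–B5, B2–B6, B2–B7

Each bag holds 4 vertices, so the decomposition has width 3, which upper-bounds the treewidth. Conversely, {3, 6, 7, 8} is a clique of size 4, and the vertices of any clique must share a bag in every tree decomposition; so some bag has ≥ 4 vertices and tw(G) ≥ 3. Therefore the treewidth is 3.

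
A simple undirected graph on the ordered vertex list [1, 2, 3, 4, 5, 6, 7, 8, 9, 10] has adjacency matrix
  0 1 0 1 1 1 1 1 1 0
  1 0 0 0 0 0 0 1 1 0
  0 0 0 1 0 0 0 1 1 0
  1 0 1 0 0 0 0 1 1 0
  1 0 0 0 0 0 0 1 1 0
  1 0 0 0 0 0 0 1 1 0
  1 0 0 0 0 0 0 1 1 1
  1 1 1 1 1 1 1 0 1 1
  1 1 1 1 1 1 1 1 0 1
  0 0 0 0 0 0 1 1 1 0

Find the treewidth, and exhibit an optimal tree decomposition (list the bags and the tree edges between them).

The largest bag has 4 vertices, giving width 3; this decomposition certifies tw(G) ≤ 3. Conversely, {1, 2, 8, 9} is a clique of size 4, and the vertices of any clique must share a bag in every tree decomposition; so some bag has ≥ 4 vertices and tw(G) ≥ 3. The upper and lower bounds meet at 3, so that is the treewidth.

Treewidth 3.
One such decomposition:
Bags: B1 = {1, 7, 8, 9}  B2 = {1, 4, 8, 9}  B3 = {1, 6, 8, 9}  B4 = {3, 4, 8, 9}  B5 = {1, 5, 8, 9}  B6 = {1, 2, 8, 9}  B7 = {7, 8, 9, 10}
Tree: B1–B2, B1–B3, B2–B4, B1–B5, B5–B6, B1–B7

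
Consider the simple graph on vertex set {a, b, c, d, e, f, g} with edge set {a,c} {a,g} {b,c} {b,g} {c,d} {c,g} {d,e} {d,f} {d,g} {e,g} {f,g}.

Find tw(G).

A width-2 tree decomposition is:
Bags: B1 = {d, f, g}  B2 = {c, d, g}  B3 = {d, e, g}  B4 = {a, c, g}  B5 = {b, c, g}
Tree: B1–B2, B1–B3, B2–B4, B4–B5
The largest bag has 3 vertices, giving width 2; this decomposition certifies tw(G) ≤ 2. Conversely, {d, e, g} is a clique of size 3, and the vertices of any clique must share a bag in every tree decomposition; so some bag has ≥ 3 vertices and tw(G) ≥ 2. Therefore the treewidth is 2.

2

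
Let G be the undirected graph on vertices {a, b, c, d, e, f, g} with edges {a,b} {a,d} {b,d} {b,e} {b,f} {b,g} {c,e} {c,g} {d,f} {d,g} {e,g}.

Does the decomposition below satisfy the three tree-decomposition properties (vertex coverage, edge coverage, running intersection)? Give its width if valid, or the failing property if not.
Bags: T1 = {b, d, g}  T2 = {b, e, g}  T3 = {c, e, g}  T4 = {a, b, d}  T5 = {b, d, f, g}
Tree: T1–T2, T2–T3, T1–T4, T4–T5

No — bags containing vertex g are not connected in the tree.

A tree decomposition must satisfy three properties: every vertex lies in some bag; for every edge, both endpoints lie together in some bag; and for every vertex, the bags containing it form a connected subtree. Here bags containing vertex g are not connected in the tree, so the decomposition is invalid.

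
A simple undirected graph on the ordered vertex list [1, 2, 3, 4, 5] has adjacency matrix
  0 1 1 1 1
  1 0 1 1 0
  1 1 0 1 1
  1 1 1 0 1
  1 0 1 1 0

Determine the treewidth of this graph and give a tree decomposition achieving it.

Every bag has size at most 4, so the width is 4 − 1 = 3 and tw(G) ≤ 3. On the other hand G contains the 4-clique {1, 2, 3, 4}. A clique must lie in a single bag of any decomposition, so no decomposition can have width below 3. Therefore the treewidth is 3.

Treewidth 3.
One optimal decomposition is:
Bags: B1 = {1, 2, 3, 4}  B2 = {1, 3, 4, 5}
Tree: B1–B2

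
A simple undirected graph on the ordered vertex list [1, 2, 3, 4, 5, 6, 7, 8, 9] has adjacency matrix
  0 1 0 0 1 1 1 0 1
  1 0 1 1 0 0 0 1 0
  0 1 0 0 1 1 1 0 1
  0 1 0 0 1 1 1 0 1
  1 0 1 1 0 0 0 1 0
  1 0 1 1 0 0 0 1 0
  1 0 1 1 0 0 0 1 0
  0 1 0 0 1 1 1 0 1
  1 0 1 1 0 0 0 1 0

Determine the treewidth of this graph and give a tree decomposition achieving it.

Treewidth 4.
Bags: B1 = {1, 3, 4, 5, 8}  B2 = {1, 2, 3, 4, 8}  B3 = {1, 3, 4, 8, 9}  B4 = {1, 3, 4, 7, 8}  B5 = {1, 3, 4, 6, 8}
Tree: B1–B2, B2–B3, B3–B4, B4–B5

The largest bag has 5 vertices, giving width 4; this decomposition certifies tw(G) ≤ 4. For the lower bound: the 5 vertex sets {1,5}, {2,8}, {3,9}, {4}, {7} are disjoint, each induces a connected subgraph, and every pair is joined by at least one edge of G. Contracting each set to a single vertex therefore yields K_{5} as a minor, and since treewidth is minor-monotone, tw(G) ≥ tw(K_{5}) = 4. Hence tw(G) = 4 exactly.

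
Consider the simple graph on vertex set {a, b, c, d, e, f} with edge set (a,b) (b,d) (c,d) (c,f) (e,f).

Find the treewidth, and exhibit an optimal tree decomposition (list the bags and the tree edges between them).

Treewidth 1.
One such decomposition:
Bags: B1 = {e, f}  B2 = {c, f}  B3 = {c, d}  B4 = {b, d}  B5 = {a, b}
Tree: B1–B2, B2–B3, B3–B4, B4–B5

The largest bag has 2 vertices, giving width 1; this decomposition certifies tw(G) ≤ 1. G has an edge, so its treewidth is at least 1. The upper and lower bounds meet at 1, so that is the treewidth.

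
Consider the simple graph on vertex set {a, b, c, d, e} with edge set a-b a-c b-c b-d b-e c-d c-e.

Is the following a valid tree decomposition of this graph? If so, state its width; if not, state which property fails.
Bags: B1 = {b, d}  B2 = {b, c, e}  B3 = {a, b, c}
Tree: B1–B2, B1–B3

A tree decomposition must satisfy three properties: every vertex lies in some bag; for every edge, both endpoints lie together in some bag; and for every vertex, the bags containing it form a connected subtree. Here edge (c,d) lies in no bag, so the decomposition is invalid.

No — edge (c,d) lies in no bag.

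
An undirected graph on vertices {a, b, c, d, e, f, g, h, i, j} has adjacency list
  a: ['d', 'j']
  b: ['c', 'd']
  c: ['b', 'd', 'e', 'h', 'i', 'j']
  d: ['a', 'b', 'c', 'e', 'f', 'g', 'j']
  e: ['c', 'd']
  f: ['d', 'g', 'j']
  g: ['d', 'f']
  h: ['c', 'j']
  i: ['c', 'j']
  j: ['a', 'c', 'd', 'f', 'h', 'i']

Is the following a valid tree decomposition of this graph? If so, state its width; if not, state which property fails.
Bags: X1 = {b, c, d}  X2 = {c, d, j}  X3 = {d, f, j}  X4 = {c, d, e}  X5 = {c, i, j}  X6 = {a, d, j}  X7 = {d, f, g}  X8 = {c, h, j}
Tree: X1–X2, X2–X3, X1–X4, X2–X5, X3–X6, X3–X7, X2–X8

Every vertex of G appears in some bag (union = {a, b, c, d, e, f, g, h, i, j}); every edge is covered by a bag; and for each vertex v the set of bags containing v is connected in the bag tree. The decomposition is therefore valid. The largest bag has 3 vertices, so the width is 2.

Yes; width 2.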